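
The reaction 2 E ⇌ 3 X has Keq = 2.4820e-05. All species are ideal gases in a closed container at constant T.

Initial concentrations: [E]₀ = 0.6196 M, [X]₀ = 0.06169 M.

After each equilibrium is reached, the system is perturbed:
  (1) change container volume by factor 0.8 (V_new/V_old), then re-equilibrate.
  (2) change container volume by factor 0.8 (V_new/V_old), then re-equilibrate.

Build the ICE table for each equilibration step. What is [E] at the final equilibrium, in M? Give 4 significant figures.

[E]_eq = 1.013 M

Q₀ = 6.1154e-04 vs Keq = 2.4820e-05 ⇒ Q>K, reverse
Step 1:
                   E          X
  init        0.6196    0.06169
  Δ          0.02659   -0.03989
  eq          0.6462     0.0218
  solve Keq expr → x = -0.0133; check Q = 2.4820e-05
Then change container volume by factor 0.8 (V_new/V_old).
Step 2:
                   E          X
  init        0.8077    0.02725
  Δ         0.001285  -0.001927
  eq           0.809    0.02533
  solve Keq expr → x = -6.4225e-04; check Q = 2.4820e-05
Then change container volume by factor 0.8 (V_new/V_old).
Step 3:
                   E          X
  init         1.011    0.03166
  Δ         0.001494   -0.00224
  eq           1.013    0.02942
  solve Keq expr → x = -7.4680e-04; check Q = 2.4820e-05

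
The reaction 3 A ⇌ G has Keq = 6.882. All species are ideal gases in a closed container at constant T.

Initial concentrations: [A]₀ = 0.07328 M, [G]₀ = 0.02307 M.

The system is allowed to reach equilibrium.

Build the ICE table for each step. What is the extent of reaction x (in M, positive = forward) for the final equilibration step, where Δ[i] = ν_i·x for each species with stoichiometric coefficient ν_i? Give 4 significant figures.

Q₀ = 58.63 vs Keq = 6.882 ⇒ Q>K, reverse
Step 1:
                   A          G
  I          0.07328    0.02307
  C          0.03955   -0.01318
  E           0.1128   0.009886
  solve Keq expr → x = -0.01318; check Q = 6.882

x = -0.01318 M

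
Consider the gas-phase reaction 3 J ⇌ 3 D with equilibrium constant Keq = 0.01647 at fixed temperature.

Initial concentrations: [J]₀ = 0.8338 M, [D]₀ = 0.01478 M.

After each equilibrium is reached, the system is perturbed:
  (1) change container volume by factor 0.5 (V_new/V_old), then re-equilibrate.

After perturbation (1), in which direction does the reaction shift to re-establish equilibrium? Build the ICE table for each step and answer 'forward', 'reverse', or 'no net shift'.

Q₀ = 5.5698e-06 vs Keq = 0.01647 ⇒ Q<K, forward
Step 1:
                  J         D
  init       0.8338   0.01478
  Δ         -0.1573    0.1573
  eq         0.6765    0.1721
  solve Keq expr → x = 0.05244; check Q = 0.01647
Then change container volume by factor 0.5 (V_new/V_old).
Step 2:
                  J         D
  init        1.353    0.3442
  Δ               0         0
  eq          1.353    0.3442
  solve Keq expr → x = 0; check Q = 0.01647

Direction: no net shift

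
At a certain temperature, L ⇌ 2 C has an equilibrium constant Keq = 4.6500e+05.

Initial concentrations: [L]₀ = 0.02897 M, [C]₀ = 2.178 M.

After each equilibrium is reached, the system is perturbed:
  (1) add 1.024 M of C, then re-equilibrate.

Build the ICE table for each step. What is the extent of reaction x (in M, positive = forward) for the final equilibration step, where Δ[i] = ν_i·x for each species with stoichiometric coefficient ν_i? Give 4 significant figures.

Q₀ = 163.7 vs Keq = 4.6500e+05 ⇒ Q<K, forward
Step 1:
                    L           C
  I           0.02897       2.178
  C          -0.02896     0.05792
  E        1.0751e-05       2.236
  solve Keq expr → x = 0.02896; check Q = 4.6500e+05
Then add 1.024 M of C.
Step 2:
                    L           C
  I        1.0751e-05        3.26
  C        1.2102e-05 -2.4205e-05
  E        2.2854e-05        3.26
  solve Keq expr → x = -1.2102e-05; check Q = 4.6500e+05

x = -1.2102e-05 M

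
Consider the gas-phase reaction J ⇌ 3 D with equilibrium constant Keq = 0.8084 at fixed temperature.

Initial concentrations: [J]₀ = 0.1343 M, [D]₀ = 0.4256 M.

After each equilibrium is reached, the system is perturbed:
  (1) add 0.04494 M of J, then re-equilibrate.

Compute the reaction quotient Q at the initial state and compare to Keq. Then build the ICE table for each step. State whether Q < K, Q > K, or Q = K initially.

Q₀ = 0.574 vs Keq = 0.8084 ⇒ Q<K, forward
Step 1:
                  J         D
  init       0.1343    0.4256
  Δ        -0.01219   0.03656
  eq         0.1221    0.4622
  solve Keq expr → x = 0.01219; check Q = 0.8084
Then add 0.04494 M of J.
Step 2:
                  J         D
  init       0.1671    0.4622
  Δ        -0.01256   0.03769
  eq         0.1545    0.4999
  solve Keq expr → x = 0.01256; check Q = 0.8084

Q₀ = 0.574; Q < K (proceeds forward)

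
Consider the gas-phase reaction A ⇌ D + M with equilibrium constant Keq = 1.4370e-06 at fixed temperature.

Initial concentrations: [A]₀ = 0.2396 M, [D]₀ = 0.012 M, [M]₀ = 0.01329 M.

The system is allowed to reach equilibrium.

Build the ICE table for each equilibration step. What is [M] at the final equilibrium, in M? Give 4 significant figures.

Q₀ = 6.6561e-04 vs Keq = 1.4370e-06 ⇒ Q>K, reverse
Step 1:
                  A         D         M
  Initial    0.2396     0.012   0.01329
  Change    0.01176  -0.01176  -0.01176
  Equil      0.2514 2.3661e-04  0.001527
  solve Keq expr → x = -0.01176; check Q = 1.4370e-06

[M]_eq = 0.001527 M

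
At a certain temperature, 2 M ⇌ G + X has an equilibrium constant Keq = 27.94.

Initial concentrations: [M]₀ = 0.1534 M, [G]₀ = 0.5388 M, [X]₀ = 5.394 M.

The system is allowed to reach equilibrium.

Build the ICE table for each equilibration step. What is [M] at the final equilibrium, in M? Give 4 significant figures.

Q₀ = 123.5 vs Keq = 27.94 ⇒ Q>K, reverse
Step 1:
                  M         G         X
  I          0.1534    0.5388     5.394
  C          0.1447  -0.07234  -0.07234
  E          0.2981    0.4665     5.322
  solve Keq expr → x = -0.07234; check Q = 27.94

[M]_eq = 0.2981 M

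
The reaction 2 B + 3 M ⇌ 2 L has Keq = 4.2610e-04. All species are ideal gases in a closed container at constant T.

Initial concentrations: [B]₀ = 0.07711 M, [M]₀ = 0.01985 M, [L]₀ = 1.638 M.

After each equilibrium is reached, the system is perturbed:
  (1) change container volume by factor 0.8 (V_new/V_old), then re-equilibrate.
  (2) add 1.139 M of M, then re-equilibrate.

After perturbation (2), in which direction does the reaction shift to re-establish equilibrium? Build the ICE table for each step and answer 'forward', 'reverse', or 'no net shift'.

Direction: forward

Q₀ = 5.7693e+07 vs Keq = 4.2610e-04 ⇒ Q>K, reverse
Step 1:
                   B          M          L
  I          0.07711    0.01985      1.638
  C            1.523      2.284     -1.523
  E              1.6      2.304     0.1155
  solve Keq expr → x = -0.7613; check Q = 4.2610e-04
Then change container volume by factor 0.8 (V_new/V_old).
Step 2:
                   B          M          L
  I                2       2.88     0.1443
  C         -0.04575   -0.06863    0.04575
  E            1.954      2.811     0.1901
  solve Keq expr → x = 0.02288; check Q = 4.2610e-04
Then add 1.139 M of M.
Step 3:
                   B          M          L
  I            1.954       3.95     0.1901
  C         -0.09499    -0.1425    0.09499
  E            1.859      3.807     0.2851
  solve Keq expr → x = 0.0475; check Q = 4.2610e-04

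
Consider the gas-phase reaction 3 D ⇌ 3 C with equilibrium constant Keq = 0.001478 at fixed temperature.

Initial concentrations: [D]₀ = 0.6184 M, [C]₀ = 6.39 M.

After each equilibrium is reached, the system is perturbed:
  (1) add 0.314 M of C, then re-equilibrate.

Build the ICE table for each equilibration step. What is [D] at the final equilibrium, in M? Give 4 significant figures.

Q₀ = 1103 vs Keq = 0.001478 ⇒ Q>K, reverse
Step 1:
                  D         C
  init       0.6184      6.39
  Δ           5.673    -5.673
  eq          6.292    0.7167
  solve Keq expr → x = -1.891; check Q = 0.001478
Then add 0.314 M of C.
Step 2:
                  D         C
  init        6.292     1.031
  Δ          0.2819   -0.2819
  eq          6.574    0.7488
  solve Keq expr → x = -0.09396; check Q = 0.001478

[D]_eq = 6.574 M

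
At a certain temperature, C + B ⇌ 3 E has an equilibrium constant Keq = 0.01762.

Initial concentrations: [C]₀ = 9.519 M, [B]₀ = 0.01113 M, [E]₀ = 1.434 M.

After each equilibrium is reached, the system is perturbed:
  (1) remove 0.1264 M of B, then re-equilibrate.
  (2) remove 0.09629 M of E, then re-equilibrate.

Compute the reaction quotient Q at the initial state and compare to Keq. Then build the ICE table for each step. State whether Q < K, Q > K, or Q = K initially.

Q₀ = 27.83 vs Keq = 0.01762 ⇒ Q>K, reverse
Step 1:
                   C          B          E
  Initial      9.519    0.01113      1.434
  Change       0.346      0.346     -1.038
  Equil        9.865     0.3571      0.396
  solve Keq expr → x = -0.346; check Q = 0.01762
Then remove 0.1264 M of B.
Step 2:
                   C          B          E
  Initial      9.865     0.2307      0.396
  Change     0.01535    0.01535   -0.04605
  Equil         9.88     0.2461     0.3499
  solve Keq expr → x = -0.01535; check Q = 0.01762
Then remove 0.09629 M of E.
Step 3:
                   C          B          E
  Initial       9.88     0.2461     0.2536
  Change    -0.02748   -0.02748    0.08244
  Equil        9.853     0.2186     0.3361
  solve Keq expr → x = 0.02748; check Q = 0.01762

Q₀ = 27.83; Q > K (proceeds reverse)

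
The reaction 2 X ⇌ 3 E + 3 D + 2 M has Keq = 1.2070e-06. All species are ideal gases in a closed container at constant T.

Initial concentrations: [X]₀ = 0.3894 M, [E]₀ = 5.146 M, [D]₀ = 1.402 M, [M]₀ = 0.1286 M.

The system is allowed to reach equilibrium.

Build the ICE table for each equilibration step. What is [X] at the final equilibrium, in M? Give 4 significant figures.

[X]_eq = 0.518 M

Q₀ = 40.96 vs Keq = 1.2070e-06 ⇒ Q>K, reverse
Step 1:
                  X         E         D         M
  init       0.3894     5.146     1.402    0.1286
  Δ          0.1286   -0.1928   -0.1928   -0.1286
  eq          0.518     4.953     1.209 3.8824e-05
  solve Keq expr → x = -0.06428; check Q = 1.2070e-06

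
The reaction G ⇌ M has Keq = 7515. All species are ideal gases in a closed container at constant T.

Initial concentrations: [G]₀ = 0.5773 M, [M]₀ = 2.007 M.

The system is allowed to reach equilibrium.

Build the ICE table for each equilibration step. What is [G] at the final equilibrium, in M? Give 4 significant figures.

[G]_eq = 3.4384e-04 M

Q₀ = 3.477 vs Keq = 7515 ⇒ Q<K, forward
Step 1:
                   G          M
  init        0.5773      2.007
  Δ           -0.577      0.577
  eq      3.4384e-04      2.584
  solve Keq expr → x = 0.577; check Q = 7515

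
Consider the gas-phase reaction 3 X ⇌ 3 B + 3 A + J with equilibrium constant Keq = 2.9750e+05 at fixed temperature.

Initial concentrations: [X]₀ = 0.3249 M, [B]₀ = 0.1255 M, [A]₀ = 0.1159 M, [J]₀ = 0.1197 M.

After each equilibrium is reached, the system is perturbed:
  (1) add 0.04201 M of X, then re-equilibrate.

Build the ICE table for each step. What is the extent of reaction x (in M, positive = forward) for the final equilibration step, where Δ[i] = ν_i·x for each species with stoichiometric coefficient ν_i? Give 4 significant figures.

Q₀ = 1.0741e-05 vs Keq = 2.9750e+05 ⇒ Q<K, forward
Step 1:
                   X          B          A          J
  init        0.3249     0.1255     0.1159     0.1197
  Δ          -0.3231     0.3231     0.3231     0.1077
  eq        0.001801     0.4486      0.439     0.2274
  solve Keq expr → x = 0.1077; check Q = 2.9750e+05
Then add 0.04201 M of X.
Step 2:
                   X          B          A          J
  init       0.04381     0.4486      0.439     0.2274
  Δ         -0.04161    0.04161    0.04161    0.01387
  eq        0.002197     0.4902     0.4806     0.2413
  solve Keq expr → x = 0.01387; check Q = 2.9750e+05

x = 0.01387 M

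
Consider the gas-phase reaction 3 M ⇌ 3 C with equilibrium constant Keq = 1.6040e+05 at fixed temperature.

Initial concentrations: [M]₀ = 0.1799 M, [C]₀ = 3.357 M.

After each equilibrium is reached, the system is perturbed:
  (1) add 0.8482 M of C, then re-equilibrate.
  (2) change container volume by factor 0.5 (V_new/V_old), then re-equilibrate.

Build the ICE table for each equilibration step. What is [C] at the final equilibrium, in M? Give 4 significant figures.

[C]_eq = 8.612 M

Q₀ = 6498 vs Keq = 1.6040e+05 ⇒ Q<K, forward
Step 1:
                  M         C
  init       0.1799     3.357
  Δ          -0.116     0.116
  eq        0.06392     3.473
  solve Keq expr → x = 0.03866; check Q = 1.6040e+05
Then add 0.8482 M of C.
Step 2:
                  M         C
  init      0.06392     4.321
  Δ         0.01533  -0.01533
  eq        0.07925     4.306
  solve Keq expr → x = -0.00511; check Q = 1.6040e+05
Then change container volume by factor 0.5 (V_new/V_old).
Step 3:
                  M         C
  init       0.1585     8.612
  Δ               0         0
  eq         0.1585     8.612
  solve Keq expr → x = 0; check Q = 1.6040e+05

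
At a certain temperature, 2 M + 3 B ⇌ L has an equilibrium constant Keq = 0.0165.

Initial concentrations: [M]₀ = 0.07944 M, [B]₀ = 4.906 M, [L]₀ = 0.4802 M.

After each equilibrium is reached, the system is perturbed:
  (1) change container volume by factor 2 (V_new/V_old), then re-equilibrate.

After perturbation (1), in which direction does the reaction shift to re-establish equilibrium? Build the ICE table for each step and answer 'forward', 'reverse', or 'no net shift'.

Q₀ = 0.6444 vs Keq = 0.0165 ⇒ Q>K, reverse
Step 1:
                  M         B         L
  I         0.07944     4.906    0.4802
  C           0.287    0.4305   -0.1435
  E          0.3664     5.336    0.3367
  solve Keq expr → x = -0.1435; check Q = 0.0165
Then change container volume by factor 2 (V_new/V_old).
Step 2:
                  M         B         L
  I          0.1832     2.668    0.1684
  C          0.2053     0.308   -0.1027
  E          0.3886     2.976   0.06568
  solve Keq expr → x = -0.1027; check Q = 0.0165

Direction: reverse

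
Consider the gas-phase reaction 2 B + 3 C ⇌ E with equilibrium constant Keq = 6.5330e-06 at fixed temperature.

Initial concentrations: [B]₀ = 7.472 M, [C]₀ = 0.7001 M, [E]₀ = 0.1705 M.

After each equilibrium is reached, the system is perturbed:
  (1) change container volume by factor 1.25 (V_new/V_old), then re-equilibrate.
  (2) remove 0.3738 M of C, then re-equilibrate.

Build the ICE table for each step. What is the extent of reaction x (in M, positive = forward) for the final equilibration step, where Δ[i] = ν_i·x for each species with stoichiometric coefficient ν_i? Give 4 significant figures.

x = -1.7804e-04 M

Q₀ = 0.0089 vs Keq = 6.5330e-06 ⇒ Q>K, reverse
Step 1:
                    B           C           E
  I             7.472      0.7001      0.1705
  C            0.3396      0.5094     -0.1698
  E             7.812       1.209  7.0533e-04
  solve Keq expr → x = -0.1698; check Q = 6.5330e-06
Then change container volume by factor 1.25 (V_new/V_old).
Step 2:
                    B           C           E
  I             6.249      0.9676  5.6426e-04
  C        6.6475e-04  9.9713e-04 -3.3238e-04
  E              6.25      0.9686  2.3189e-04
  solve Keq expr → x = -3.3238e-04; check Q = 6.5330e-06
Then remove 0.3738 M of C.
Step 3:
                    B           C           E
  I              6.25      0.5948  2.3189e-04
  C        3.5608e-04  5.3412e-04 -1.7804e-04
  E              6.25      0.5953  5.3847e-05
  solve Keq expr → x = -1.7804e-04; check Q = 6.5330e-06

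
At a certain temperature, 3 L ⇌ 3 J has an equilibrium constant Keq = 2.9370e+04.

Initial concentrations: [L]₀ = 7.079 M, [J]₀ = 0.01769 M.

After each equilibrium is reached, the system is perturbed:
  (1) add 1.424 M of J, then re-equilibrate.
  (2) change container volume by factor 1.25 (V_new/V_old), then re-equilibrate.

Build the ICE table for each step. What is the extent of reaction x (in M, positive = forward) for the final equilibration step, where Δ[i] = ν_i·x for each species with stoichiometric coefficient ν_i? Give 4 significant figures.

x = 0 M

Q₀ = 1.5605e-08 vs Keq = 2.9370e+04 ⇒ Q<K, forward
Step 1:
                    L           J
  Initial       7.079     0.01769
  Change       -6.856       6.856
  Equil        0.2228       6.874
  solve Keq expr → x = 2.285; check Q = 2.9370e+04
Then add 1.424 M of J.
Step 2:
                    L           J
  Initial      0.2228       8.298
  Change       0.0447     -0.0447
  Equil        0.2675       8.253
  solve Keq expr → x = -0.0149; check Q = 2.9370e+04
Then change container volume by factor 1.25 (V_new/V_old).
Step 3:
                    L           J
  Initial       0.214       6.603
  Change            0           0
  Equil         0.214       6.603
  solve Keq expr → x = 0; check Q = 2.9370e+04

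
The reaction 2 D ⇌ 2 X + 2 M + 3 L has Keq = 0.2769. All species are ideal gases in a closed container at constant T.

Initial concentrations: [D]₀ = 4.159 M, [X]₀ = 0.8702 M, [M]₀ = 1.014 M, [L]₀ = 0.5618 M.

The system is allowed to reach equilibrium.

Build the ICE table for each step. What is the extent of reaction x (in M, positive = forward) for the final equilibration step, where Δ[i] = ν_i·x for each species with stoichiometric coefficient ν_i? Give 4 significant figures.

Q₀ = 0.007981 vs Keq = 0.2769 ⇒ Q<K, forward
Step 1:
                    D           X           M           L
  init          4.159      0.8702       1.014      0.5618
  Δ           -0.3658      0.3658      0.3658      0.5487
  eq            3.793       1.236        1.38       1.111
  solve Keq expr → x = 0.1829; check Q = 0.2769

x = 0.1829 M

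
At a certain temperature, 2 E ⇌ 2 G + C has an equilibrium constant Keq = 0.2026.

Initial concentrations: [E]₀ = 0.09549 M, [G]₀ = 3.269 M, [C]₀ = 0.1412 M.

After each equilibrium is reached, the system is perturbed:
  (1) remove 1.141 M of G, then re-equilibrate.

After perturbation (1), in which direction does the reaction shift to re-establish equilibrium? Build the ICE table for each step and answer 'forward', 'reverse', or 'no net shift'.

Q₀ = 165.5 vs Keq = 0.2026 ⇒ Q>K, reverse
Step 1:
                  E         G         C
  I         0.09549     3.269    0.1412
  C          0.2762   -0.2762   -0.1381
  E          0.3716     2.993  0.003124
  solve Keq expr → x = -0.1381; check Q = 0.2026
Then remove 1.141 M of G.
Step 2:
                  E         G         C
  I          0.3716     1.852  0.003124
  C       -0.009128  0.009128  0.004564
  E          0.3625     1.861  0.007688
  solve Keq expr → x = 0.004564; check Q = 0.2026

Direction: forward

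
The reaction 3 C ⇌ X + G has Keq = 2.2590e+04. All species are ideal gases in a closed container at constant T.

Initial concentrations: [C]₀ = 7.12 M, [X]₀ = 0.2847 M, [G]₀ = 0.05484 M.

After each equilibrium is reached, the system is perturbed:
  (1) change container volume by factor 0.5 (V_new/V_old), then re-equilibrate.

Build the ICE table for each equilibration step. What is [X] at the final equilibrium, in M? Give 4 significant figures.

[X]_eq = 5.281 M

Q₀ = 4.3256e-05 vs Keq = 2.2590e+04 ⇒ Q<K, forward
Step 1:
                   C          X          G
  I             7.12     0.2847    0.05484
  C           -7.055      2.352      2.352
  E          0.06548      2.636      2.406
  solve Keq expr → x = 2.352; check Q = 2.2590e+04
Then change container volume by factor 0.5 (V_new/V_old).
Step 2:
                   C          X          G
  I            0.131      5.272      4.813
  C          -0.0269   0.008965   0.008965
  E           0.1041      5.281      4.822
  solve Keq expr → x = 0.008965; check Q = 2.2590e+04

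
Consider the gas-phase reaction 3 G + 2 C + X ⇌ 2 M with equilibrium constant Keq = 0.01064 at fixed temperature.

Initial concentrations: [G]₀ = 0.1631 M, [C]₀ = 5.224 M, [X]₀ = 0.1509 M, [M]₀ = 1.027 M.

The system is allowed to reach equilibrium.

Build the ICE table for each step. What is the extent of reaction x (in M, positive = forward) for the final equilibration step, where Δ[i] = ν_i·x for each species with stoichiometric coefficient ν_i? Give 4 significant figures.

x = -0.2966 M

Q₀ = 59.03 vs Keq = 0.01064 ⇒ Q>K, reverse
Step 1:
                  G         C         X         M
  I          0.1631     5.224    0.1509     1.027
  C          0.8899    0.5933    0.2966   -0.5933
  E           1.053     5.817    0.4475    0.4337
  solve Keq expr → x = -0.2966; check Q = 0.01064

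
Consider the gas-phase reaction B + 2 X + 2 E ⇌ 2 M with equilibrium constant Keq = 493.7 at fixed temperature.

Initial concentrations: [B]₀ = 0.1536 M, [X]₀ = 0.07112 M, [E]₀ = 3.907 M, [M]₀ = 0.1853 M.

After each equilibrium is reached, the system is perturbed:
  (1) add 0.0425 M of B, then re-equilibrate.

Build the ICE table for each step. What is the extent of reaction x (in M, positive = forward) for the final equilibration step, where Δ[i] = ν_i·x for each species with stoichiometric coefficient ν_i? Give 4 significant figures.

x = 5.5297e-04 M

Q₀ = 2.895 vs Keq = 493.7 ⇒ Q<K, forward
Step 1:
                   B          X          E          M
  Initial     0.1536    0.07112      3.907     0.1853
  Change    -0.03141   -0.06281   -0.06281    0.06281
  Equil       0.1222    0.00831      3.844     0.2481
  solve Keq expr → x = 0.03141; check Q = 493.7
Then add 0.0425 M of B.
Step 2:
                   B          X          E          M
  Initial     0.1647    0.00831      3.844     0.2481
  Change  -5.5297e-04  -0.001106  -0.001106   0.001106
  Equil       0.1641   0.007204      3.843     0.2492
  solve Keq expr → x = 5.5297e-04; check Q = 493.7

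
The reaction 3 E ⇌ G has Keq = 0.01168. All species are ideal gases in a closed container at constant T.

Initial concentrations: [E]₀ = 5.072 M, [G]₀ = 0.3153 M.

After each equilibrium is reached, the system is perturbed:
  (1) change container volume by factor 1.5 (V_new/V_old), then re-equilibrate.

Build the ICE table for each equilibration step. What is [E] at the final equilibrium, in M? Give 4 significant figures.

Q₀ = 0.002416 vs Keq = 0.01168 ⇒ Q<K, forward
Step 1:
                   E          G
  Initial      5.072     0.3153
  Change      -1.157     0.3856
  Equil        3.915     0.7009
  solve Keq expr → x = 0.3856; check Q = 0.01168
Then change container volume by factor 1.5 (V_new/V_old).
Step 2:
                   E          G
  Initial       2.61     0.4673
  Change      0.4236    -0.1412
  Equil        3.034     0.3261
  solve Keq expr → x = -0.1412; check Q = 0.01168

[E]_eq = 3.034 M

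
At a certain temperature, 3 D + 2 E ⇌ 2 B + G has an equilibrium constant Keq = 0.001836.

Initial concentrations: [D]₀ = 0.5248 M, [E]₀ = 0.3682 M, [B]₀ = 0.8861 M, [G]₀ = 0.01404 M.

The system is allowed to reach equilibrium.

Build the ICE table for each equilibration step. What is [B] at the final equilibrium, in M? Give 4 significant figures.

Q₀ = 0.5626 vs Keq = 0.001836 ⇒ Q>K, reverse
Step 1:
                  D         E         B         G
  I          0.5248    0.3682    0.8861   0.01404
  C         0.04191   0.02794  -0.02794  -0.01397
  E          0.5667    0.3961    0.8582 7.1203e-05
  solve Keq expr → x = -0.01397; check Q = 0.001836

[B]_eq = 0.8582 M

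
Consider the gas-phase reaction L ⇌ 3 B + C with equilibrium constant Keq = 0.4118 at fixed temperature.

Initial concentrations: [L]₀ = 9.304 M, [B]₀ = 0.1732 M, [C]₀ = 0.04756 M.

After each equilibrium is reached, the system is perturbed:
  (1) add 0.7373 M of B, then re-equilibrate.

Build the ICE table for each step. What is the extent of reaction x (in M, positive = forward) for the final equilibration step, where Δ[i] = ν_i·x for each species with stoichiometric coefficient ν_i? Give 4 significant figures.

Q₀ = 2.6559e-05 vs Keq = 0.4118 ⇒ Q<K, forward
Step 1:
                    L           B           C
  init          9.304      0.1732     0.04756
  Δ           -0.5493       1.648      0.5493
  eq            8.755       1.821      0.5969
  solve Keq expr → x = 0.5493; check Q = 0.4118
Then add 0.7373 M of B.
Step 2:
                    L           B           C
  init          8.755       2.558      0.5969
  Δ            0.1698     -0.5093     -0.1698
  eq            8.924       2.049      0.4271
  solve Keq expr → x = -0.1698; check Q = 0.4118

x = -0.1698 M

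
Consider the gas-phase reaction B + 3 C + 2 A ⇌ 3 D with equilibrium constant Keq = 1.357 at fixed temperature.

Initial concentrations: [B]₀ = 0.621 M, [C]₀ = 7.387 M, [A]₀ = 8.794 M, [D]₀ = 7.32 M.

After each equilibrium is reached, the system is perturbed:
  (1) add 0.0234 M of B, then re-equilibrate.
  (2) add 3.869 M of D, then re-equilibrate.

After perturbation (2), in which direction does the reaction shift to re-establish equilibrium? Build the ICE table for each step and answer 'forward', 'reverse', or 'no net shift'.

Direction: reverse

Q₀ = 0.02026 vs Keq = 1.357 ⇒ Q<K, forward
Step 1:
                  B         C         A         D
  I           0.621     7.387     8.794      7.32
  C         -0.5703    -1.711    -1.141     1.711
  E         0.05067     5.676     7.653     9.031
  solve Keq expr → x = 0.5703; check Q = 1.357
Then add 0.0234 M of B.
Step 2:
                  B         C         A         D
  I         0.07407     5.676     7.653     9.031
  C        -0.02013  -0.06038  -0.04025   0.06038
  E         0.05395     5.616     7.613     9.091
  solve Keq expr → x = 0.02013; check Q = 1.357
Then add 3.869 M of D.
Step 3:
                  B         C         A         D
  I         0.05395     5.616     7.613     12.96
  C         0.07338    0.2202    0.1468   -0.2202
  E          0.1273     5.836      7.76     12.74
  solve Keq expr → x = -0.07338; check Q = 1.357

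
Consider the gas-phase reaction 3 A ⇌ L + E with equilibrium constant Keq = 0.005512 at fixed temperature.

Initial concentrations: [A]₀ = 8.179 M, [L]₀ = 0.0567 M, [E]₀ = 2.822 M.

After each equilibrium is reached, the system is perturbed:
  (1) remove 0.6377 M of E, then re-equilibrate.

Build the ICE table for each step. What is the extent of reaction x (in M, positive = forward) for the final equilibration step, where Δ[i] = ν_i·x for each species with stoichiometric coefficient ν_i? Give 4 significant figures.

x = 0.06112 M

Q₀ = 2.9244e-04 vs Keq = 0.005512 ⇒ Q<K, forward
Step 1:
                    A           L           E
  I             8.179      0.0567       2.822
  C            -1.398       0.466       0.466
  E             6.781      0.5227       3.288
  solve Keq expr → x = 0.466; check Q = 0.005512
Then remove 0.6377 M of E.
Step 2:
                    A           L           E
  I             6.781      0.5227        2.65
  C           -0.1833     0.06112     0.06112
  E             6.598      0.5838       2.711
  solve Keq expr → x = 0.06112; check Q = 0.005512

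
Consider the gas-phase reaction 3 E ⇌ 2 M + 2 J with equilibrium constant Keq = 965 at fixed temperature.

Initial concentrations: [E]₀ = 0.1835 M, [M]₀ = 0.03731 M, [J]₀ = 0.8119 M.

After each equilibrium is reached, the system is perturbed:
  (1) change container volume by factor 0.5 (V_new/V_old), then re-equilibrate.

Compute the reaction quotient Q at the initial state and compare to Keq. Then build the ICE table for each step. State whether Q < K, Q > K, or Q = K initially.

Q₀ = 0.1485; Q < K (proceeds forward)

Q₀ = 0.1485 vs Keq = 965 ⇒ Q<K, forward
Step 1:
                    E           M           J
  Initial      0.1835     0.03731      0.8119
  Change      -0.1575       0.105       0.105
  Equil       0.02603      0.1423      0.9169
  solve Keq expr → x = 0.05249; check Q = 965
Then change container volume by factor 0.5 (V_new/V_old).
Step 2:
                    E           M           J
  Initial     0.05206      0.2846       1.834
  Change       0.0121   -0.008065   -0.008065
  Equil       0.06416      0.2765       1.826
  solve Keq expr → x = -0.004033; check Q = 965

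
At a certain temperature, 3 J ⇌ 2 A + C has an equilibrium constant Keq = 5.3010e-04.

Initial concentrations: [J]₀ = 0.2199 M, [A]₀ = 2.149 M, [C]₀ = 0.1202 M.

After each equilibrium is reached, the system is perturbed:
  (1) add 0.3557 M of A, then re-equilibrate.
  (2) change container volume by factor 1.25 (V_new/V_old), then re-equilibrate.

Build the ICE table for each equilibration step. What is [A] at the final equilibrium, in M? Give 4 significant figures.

Q₀ = 52.2 vs Keq = 5.3010e-04 ⇒ Q>K, reverse
Step 1:
                  J         A         C
  I          0.2199     2.149    0.1202
  C          0.3605   -0.2403   -0.1202
  E          0.5804     1.909 2.8452e-05
  solve Keq expr → x = -0.1202; check Q = 5.3010e-04
Then add 0.3557 M of A.
Step 2:
                  J         A         C
  I          0.5804     2.264 2.8452e-05
  C       2.4702e-05 -1.6468e-05 -8.2340e-06
  E          0.5804     2.264 2.0218e-05
  solve Keq expr → x = -8.2340e-06; check Q = 5.3010e-04
Then change container volume by factor 1.25 (V_new/V_old).
Step 3:
                  J         A         C
  I          0.4644     1.811 1.6175e-05
  C               0         0         0
  E          0.4644     1.811 1.6175e-05
  solve Keq expr → x = 0; check Q = 5.3010e-04

[A]_eq = 1.811 M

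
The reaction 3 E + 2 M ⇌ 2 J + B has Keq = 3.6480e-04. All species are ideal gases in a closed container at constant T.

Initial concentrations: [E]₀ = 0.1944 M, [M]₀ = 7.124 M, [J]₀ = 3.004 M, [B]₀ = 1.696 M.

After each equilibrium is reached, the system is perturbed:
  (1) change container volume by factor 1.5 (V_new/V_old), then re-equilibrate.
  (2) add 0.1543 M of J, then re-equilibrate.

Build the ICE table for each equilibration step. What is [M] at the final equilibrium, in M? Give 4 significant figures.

[M]_eq = 6.225 M

Q₀ = 41.05 vs Keq = 3.6480e-04 ⇒ Q>K, reverse
Step 1:
                    E           M           J           B
  init         0.1944       7.124       3.004       1.696
  Δ             2.879       1.919      -1.919     -0.9597
  eq            3.073       9.043       1.085      0.7363
  solve Keq expr → x = -0.9597; check Q = 3.6480e-04
Then change container volume by factor 1.5 (V_new/V_old).
Step 2:
                    E           M           J           B
  init          2.049       6.029      0.7231      0.4909
  Δ            0.1856      0.1237     -0.1237    -0.06187
  eq            2.235       6.153      0.5993       0.429
  solve Keq expr → x = -0.06187; check Q = 3.6480e-04
Then add 0.1543 M of J.
Step 3:
                    E           M           J           B
  init          2.235       6.153      0.7536       0.429
  Δ            0.1091     0.07275    -0.07275    -0.03637
  eq            2.344       6.225      0.6809      0.3926
  solve Keq expr → x = -0.03637; check Q = 3.6480e-04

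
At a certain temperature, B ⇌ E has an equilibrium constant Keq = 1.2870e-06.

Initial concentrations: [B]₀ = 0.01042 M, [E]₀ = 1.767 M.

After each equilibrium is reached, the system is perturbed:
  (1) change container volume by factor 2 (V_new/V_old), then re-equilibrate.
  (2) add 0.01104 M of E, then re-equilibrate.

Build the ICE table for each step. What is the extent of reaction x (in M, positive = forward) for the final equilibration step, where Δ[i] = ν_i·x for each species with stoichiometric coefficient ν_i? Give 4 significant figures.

Q₀ = 169.6 vs Keq = 1.2870e-06 ⇒ Q>K, reverse
Step 1:
                    B           E
  Initial     0.01042       1.767
  Change        1.767      -1.767
  Equil         1.777  2.2875e-06
  solve Keq expr → x = -1.767; check Q = 1.2870e-06
Then change container volume by factor 2 (V_new/V_old).
Step 2:
                    B           E
  Initial      0.8887  1.1438e-06
  Change            0           0
  Equil        0.8887  1.1438e-06
  solve Keq expr → x = 0; check Q = 1.2870e-06
Then add 0.01104 M of E.
Step 3:
                    B           E
  Initial      0.8887     0.01104
  Change      0.01104    -0.01104
  Equil        0.8997  1.1580e-06
  solve Keq expr → x = -0.01104; check Q = 1.2870e-06

x = -0.01104 M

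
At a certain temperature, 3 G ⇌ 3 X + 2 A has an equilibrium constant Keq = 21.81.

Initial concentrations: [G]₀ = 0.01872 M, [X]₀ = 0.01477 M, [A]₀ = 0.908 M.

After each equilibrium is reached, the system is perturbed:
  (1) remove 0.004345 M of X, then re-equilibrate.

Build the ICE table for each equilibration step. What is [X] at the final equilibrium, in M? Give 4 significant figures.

[X]_eq = 0.02179 M

Q₀ = 0.4049 vs Keq = 21.81 ⇒ Q<K, forward
Step 1:
                  G         X         A
  init      0.01872   0.01477     0.908
  Δ        -0.01027   0.01027  0.006849
  eq       0.008447   0.02504    0.9148
  solve Keq expr → x = 0.003424; check Q = 21.81
Then remove 0.004345 M of X.
Step 2:
                  G         X         A
  init     0.008447    0.0207    0.9148
  Δ       -0.001093  0.001093 7.2866e-04
  eq       0.007354   0.02179    0.9156
  solve Keq expr → x = 3.6433e-04; check Q = 21.81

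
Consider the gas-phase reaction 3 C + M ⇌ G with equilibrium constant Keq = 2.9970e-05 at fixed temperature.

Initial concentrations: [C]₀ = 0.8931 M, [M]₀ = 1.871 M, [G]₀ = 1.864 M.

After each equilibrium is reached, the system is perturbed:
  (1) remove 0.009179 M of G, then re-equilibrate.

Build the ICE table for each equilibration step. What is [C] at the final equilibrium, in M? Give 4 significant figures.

[C]_eq = 6.372 M

Q₀ = 1.399 vs Keq = 2.9970e-05 ⇒ Q>K, reverse
Step 1:
                    C           M           G
  I            0.8931       1.871       1.864
  C             5.505       1.835      -1.835
  E             6.398       3.706     0.02909
  solve Keq expr → x = -1.835; check Q = 2.9970e-05
Then remove 0.009179 M of G.
Step 2:
                    C           M           G
  I             6.398       3.706     0.01991
  C          -0.02626   -0.008754    0.008754
  E             6.372       3.697     0.02866
  solve Keq expr → x = 0.008754; check Q = 2.9970e-05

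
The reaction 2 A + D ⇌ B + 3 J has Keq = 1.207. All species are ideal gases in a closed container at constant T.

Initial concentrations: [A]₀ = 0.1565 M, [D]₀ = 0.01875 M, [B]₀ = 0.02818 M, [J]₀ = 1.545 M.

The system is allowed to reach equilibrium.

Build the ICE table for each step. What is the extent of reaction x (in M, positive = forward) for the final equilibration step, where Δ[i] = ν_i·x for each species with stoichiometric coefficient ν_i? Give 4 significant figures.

x = -0.02739 M

Q₀ = 226.3 vs Keq = 1.207 ⇒ Q>K, reverse
Step 1:
                   A          D          B          J
  Initial     0.1565    0.01875    0.02818      1.545
  Change     0.05477    0.02739   -0.02739   -0.08216
  Equil       0.2113    0.04614 7.9403e-04      1.463
  solve Keq expr → x = -0.02739; check Q = 1.207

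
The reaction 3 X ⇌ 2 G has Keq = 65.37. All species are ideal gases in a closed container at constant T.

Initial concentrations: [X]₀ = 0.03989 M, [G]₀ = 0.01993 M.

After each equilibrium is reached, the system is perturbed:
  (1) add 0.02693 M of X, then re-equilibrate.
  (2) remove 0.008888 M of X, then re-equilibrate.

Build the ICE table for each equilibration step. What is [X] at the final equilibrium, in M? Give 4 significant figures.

[X]_eq = 0.02874 M

Q₀ = 6.258 vs Keq = 65.37 ⇒ Q<K, forward
Step 1:
                   X          G
  I          0.03989    0.01993
  C         -0.01571    0.01047
  E          0.02418     0.0304
  solve Keq expr → x = 0.005236; check Q = 65.37
Then add 0.02693 M of X.
Step 2:
                   X          G
  I          0.05111     0.0304
  C         -0.02023    0.01348
  E          0.03089    0.04389
  solve Keq expr → x = 0.006742; check Q = 65.37
Then remove 0.008888 M of X.
Step 3:
                   X          G
  I            0.022    0.04389
  C         0.006742  -0.004494
  E          0.02874    0.03939
  solve Keq expr → x = -0.002247; check Q = 65.37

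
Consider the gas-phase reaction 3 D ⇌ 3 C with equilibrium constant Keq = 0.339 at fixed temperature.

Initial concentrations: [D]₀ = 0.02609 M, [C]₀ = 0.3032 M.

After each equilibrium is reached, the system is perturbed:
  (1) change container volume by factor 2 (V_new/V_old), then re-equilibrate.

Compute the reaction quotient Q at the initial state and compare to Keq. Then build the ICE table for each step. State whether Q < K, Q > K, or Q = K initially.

Q₀ = 1570 vs Keq = 0.339 ⇒ Q>K, reverse
Step 1:
                   D          C
  I          0.02609     0.3032
  C           0.1679    -0.1679
  E            0.194     0.1353
  solve Keq expr → x = -0.05597; check Q = 0.339
Then change container volume by factor 2 (V_new/V_old).
Step 2:
                   D          C
  I          0.09701    0.06764
  C                0          0
  E          0.09701    0.06764
  solve Keq expr → x = 0; check Q = 0.339

Q₀ = 1570; Q > K (proceeds reverse)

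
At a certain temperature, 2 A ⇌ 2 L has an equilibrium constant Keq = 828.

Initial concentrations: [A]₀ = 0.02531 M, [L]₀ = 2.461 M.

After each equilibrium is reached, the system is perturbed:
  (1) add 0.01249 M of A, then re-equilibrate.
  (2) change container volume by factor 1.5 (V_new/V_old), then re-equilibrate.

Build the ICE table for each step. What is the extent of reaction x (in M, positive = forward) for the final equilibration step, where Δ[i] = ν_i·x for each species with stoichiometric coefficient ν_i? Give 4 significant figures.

x = 0 M

Q₀ = 9455 vs Keq = 828 ⇒ Q>K, reverse
Step 1:
                   A          L
  I          0.02531      2.461
  C          0.05819   -0.05819
  E           0.0835      2.403
  solve Keq expr → x = -0.0291; check Q = 828
Then add 0.01249 M of A.
Step 2:
                   A          L
  I          0.09599      2.403
  C         -0.01207    0.01207
  E          0.08392      2.415
  solve Keq expr → x = 0.006035; check Q = 828
Then change container volume by factor 1.5 (V_new/V_old).
Step 3:
                   A          L
  I          0.05595       1.61
  C                0          0
  E          0.05595       1.61
  solve Keq expr → x = 0; check Q = 828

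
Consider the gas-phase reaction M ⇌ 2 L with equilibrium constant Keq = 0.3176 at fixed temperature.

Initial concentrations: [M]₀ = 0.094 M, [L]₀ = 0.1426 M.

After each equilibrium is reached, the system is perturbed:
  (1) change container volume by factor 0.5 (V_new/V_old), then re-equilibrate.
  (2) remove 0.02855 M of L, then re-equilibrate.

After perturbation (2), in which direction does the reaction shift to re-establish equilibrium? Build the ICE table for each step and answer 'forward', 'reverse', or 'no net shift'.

Q₀ = 0.2163 vs Keq = 0.3176 ⇒ Q<K, forward
Step 1:
                   M          L
  init         0.094     0.1426
  Δ         -0.01025    0.02049
  eq         0.08375     0.1631
  solve Keq expr → x = 0.01025; check Q = 0.3176
Then change container volume by factor 0.5 (V_new/V_old).
Step 2:
                   M          L
  init        0.1675     0.3262
  Δ          0.03598   -0.07197
  eq          0.2035     0.2542
  solve Keq expr → x = -0.03598; check Q = 0.3176
Then remove 0.02855 M of L.
Step 3:
                   M          L
  init        0.2035     0.2257
  Δ         -0.01084    0.02168
  eq          0.1926     0.2474
  solve Keq expr → x = 0.01084; check Q = 0.3176

Direction: forward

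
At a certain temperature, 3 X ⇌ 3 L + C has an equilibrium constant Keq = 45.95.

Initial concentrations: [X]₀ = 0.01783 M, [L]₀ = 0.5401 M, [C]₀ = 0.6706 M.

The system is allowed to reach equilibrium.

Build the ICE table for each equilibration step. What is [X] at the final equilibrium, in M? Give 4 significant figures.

[X]_eq = 0.1082 M

Q₀ = 1.8639e+04 vs Keq = 45.95 ⇒ Q>K, reverse
Step 1:
                    X           L           C
  I           0.01783      0.5401      0.6706
  C            0.0904     -0.0904    -0.03013
  E            0.1082      0.4497      0.6405
  solve Keq expr → x = -0.03013; check Q = 45.95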